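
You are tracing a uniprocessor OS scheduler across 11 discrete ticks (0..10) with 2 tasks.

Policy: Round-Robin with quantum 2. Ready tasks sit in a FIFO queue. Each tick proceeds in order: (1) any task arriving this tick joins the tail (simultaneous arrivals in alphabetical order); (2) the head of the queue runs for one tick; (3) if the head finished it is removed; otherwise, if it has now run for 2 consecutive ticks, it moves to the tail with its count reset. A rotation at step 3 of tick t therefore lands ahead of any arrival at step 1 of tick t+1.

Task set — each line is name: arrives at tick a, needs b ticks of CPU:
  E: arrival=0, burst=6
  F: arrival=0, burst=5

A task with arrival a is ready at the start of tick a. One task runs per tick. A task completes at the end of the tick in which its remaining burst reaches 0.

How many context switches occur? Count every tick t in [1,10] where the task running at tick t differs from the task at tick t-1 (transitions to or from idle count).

context switches = 5

t=0: queue=[E,F] q_used=0 → run E
t=1: queue=[E,F] q_used=1 → run E
t=2: queue=[F,E] q_used=0 → run F
t=3: queue=[F,E] q_used=1 → run F
t=4: queue=[E,F] q_used=0 → run E
t=5: queue=[E,F] q_used=1 → run E
t=6: queue=[F,E] q_used=0 → run F
t=7: queue=[F,E] q_used=1 → run F
t=8: queue=[E,F] q_used=0 → run E
t=9: queue=[E,F] q_used=1 → run E
t=10: queue=[F] q_used=0 → run F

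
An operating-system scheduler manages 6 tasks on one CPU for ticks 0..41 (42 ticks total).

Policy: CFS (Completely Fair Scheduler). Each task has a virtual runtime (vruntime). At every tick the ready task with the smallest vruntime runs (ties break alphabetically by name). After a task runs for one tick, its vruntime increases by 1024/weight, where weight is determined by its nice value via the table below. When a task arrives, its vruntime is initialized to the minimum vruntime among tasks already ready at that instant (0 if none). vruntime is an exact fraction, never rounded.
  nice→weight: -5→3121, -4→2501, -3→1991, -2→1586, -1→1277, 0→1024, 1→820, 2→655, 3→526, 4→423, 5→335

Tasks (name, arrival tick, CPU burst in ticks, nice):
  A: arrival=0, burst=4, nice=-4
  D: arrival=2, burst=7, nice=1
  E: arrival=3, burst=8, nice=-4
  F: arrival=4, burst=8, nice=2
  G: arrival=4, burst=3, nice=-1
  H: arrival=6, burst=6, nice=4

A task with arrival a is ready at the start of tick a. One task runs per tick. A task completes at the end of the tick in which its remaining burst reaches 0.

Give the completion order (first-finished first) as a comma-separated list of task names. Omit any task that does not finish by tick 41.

t=0: vr[A=0] → run A
t=1: vr[A=1024/2501] → run A
t=2: vr[A=2048/2501 D=2048/2501] → run A
t=3: vr[A=3072/2501 D=2048/2501 E=2048/2501] → run D
t=4: vr[A=3072/2501 D=25856/12505 E=2048/2501 F=2048/2501 G=2048/2501] → run E
t=5: vr[A=3072/2501 D=25856/12505 E=3072/2501 F=2048/2501 G=2048/2501] → run F
t=6: vr[A=3072/2501 D=25856/12505 E=3072/2501 F=3902464/1638155 G=2048/2501 H=2048/2501] → run G
t=7: vr[A=3072/2501 D=25856/12505 E=3072/2501 F=3902464/1638155 G=5176320/3193777 H=2048/2501] → run H
t=8: vr[A=3072/2501 D=25856/12505 E=3072/2501 F=3902464/1638155 G=5176320/3193777 H=3427328/1057923] → run A
t=9: vr[D=25856/12505 E=3072/2501 F=3902464/1638155 G=5176320/3193777 H=3427328/1057923] → run E
t=10: vr[D=25856/12505 E=4096/2501 F=3902464/1638155 G=5176320/3193777 H=3427328/1057923] → run G
t=11: vr[D=25856/12505 E=4096/2501 F=3902464/1638155 G=7737344/3193777 H=3427328/1057923] → run E
t=12: vr[D=25856/12505 E=5120/2501 F=3902464/1638155 G=7737344/3193777 H=3427328/1057923] → run E
t=13: vr[D=25856/12505 E=6144/2501 F=3902464/1638155 G=7737344/3193777 H=3427328/1057923] → run D
t=14: vr[D=41472/12505 E=6144/2501 F=3902464/1638155 G=7737344/3193777 H=3427328/1057923] → run F
t=15: vr[D=41472/12505 E=6144/2501 F=6463488/1638155 G=7737344/3193777 H=3427328/1057923] → run G
t=16: vr[D=41472/12505 E=6144/2501 F=6463488/1638155 H=3427328/1057923] → run E
t=17: vr[D=41472/12505 E=7168/2501 F=6463488/1638155 H=3427328/1057923] → run E
t=18: vr[D=41472/12505 E=8192/2501 F=6463488/1638155 H=3427328/1057923] → run H
t=19: vr[D=41472/12505 E=8192/2501 F=6463488/1638155 H=5988352/1057923] → run E
t=20: vr[D=41472/12505 E=9216/2501 F=6463488/1638155 H=5988352/1057923] → run D
t=21: vr[D=57088/12505 E=9216/2501 F=6463488/1638155 H=5988352/1057923] → run E
t=22: vr[D=57088/12505 F=6463488/1638155 H=5988352/1057923] → run F
t=23: vr[D=57088/12505 F=9024512/1638155 H=5988352/1057923] → run D
t=24: vr[D=72704/12505 F=9024512/1638155 H=5988352/1057923] → run F
t=25: vr[D=72704/12505 F=11585536/1638155 H=5988352/1057923] → run H
t=26: vr[D=72704/12505 F=11585536/1638155 H=2849792/352641] → run D
t=27: vr[D=17664/2501 F=11585536/1638155 H=2849792/352641] → run D
t=28: vr[D=103936/12505 F=11585536/1638155 H=2849792/352641] → run F
t=29: vr[D=103936/12505 F=2829312/327631 H=2849792/352641] → run H
t=30: vr[D=103936/12505 F=2829312/327631 H=11110400/1057923] → run D
t=31: vr[F=2829312/327631 H=11110400/1057923] → run F
t=32: vr[F=16707584/1638155 H=11110400/1057923] → run F
t=33: vr[F=19268608/1638155 H=11110400/1057923] → run H
t=34: vr[F=19268608/1638155 H=13671424/1057923] → run F
t=35: vr[H=13671424/1057923] → run H
t=36: (idle)
t=37: (idle)
t=38: (idle)
t=39: (idle)
t=40: (idle)
t=41: (idle)

completion order = A, G, E, D, F, H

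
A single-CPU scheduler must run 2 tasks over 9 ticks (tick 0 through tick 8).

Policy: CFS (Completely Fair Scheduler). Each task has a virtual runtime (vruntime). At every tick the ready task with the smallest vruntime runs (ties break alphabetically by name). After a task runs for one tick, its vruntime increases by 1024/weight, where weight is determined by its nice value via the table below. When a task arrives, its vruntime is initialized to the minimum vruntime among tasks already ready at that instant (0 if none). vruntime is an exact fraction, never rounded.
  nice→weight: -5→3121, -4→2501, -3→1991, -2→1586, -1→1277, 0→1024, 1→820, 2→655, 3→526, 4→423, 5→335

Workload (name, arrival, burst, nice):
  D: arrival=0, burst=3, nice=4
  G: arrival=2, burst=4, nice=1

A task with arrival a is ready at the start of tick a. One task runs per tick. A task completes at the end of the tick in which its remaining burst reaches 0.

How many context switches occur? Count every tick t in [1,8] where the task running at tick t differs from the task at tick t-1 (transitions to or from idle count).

context switches = 2

t=0: vr[D=0] → run D
t=1: vr[D=1024/423] → run D
t=2: vr[D=2048/423 G=2048/423] → run D
t=3: vr[G=2048/423] → run G
t=4: vr[G=528128/86715] → run G
t=5: vr[G=636416/86715] → run G
t=6: vr[G=744704/86715] → run G
t=7: (idle)
t=8: (idle)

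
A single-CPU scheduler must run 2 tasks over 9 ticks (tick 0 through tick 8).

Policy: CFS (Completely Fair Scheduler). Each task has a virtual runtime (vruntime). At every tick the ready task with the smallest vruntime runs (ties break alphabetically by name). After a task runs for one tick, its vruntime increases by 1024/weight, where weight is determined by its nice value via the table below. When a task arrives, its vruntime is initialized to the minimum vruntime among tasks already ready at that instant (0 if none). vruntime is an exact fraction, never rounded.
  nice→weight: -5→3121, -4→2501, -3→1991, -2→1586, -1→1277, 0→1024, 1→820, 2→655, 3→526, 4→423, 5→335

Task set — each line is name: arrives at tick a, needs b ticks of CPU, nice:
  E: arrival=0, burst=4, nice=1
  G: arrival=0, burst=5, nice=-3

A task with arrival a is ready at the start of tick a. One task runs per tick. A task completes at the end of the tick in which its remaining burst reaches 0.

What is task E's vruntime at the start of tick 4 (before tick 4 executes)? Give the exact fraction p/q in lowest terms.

t=0: vr[E=0 G=0] → run E
t=1: vr[E=256/205 G=0] → run G
t=2: vr[E=256/205 G=1024/1991] → run G
t=3: vr[E=256/205 G=2048/1991] → run G
t=4: vr[E=256/205 G=3072/1991] → run E
t=5: vr[E=512/205 G=3072/1991] → run G
t=6: vr[E=512/205 G=4096/1991] → run G
t=7: vr[E=512/205] → run E
t=8: vr[E=768/205] → run E

vruntime(E, start of tick 4) = 256/205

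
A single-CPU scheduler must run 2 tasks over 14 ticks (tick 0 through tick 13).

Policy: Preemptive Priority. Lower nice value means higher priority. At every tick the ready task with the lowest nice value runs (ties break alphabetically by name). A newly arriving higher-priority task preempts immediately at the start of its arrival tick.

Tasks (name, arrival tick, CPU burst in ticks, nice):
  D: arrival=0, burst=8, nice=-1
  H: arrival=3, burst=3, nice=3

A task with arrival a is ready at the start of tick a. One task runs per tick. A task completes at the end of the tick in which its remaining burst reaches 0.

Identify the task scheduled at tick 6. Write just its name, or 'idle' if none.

t=0: ready={D} → run D
t=1: ready={D} → run D
t=2: ready={D} → run D
t=3: ready={D,H} → run D
t=4: ready={D,H} → run D
t=5: ready={D,H} → run D
t=6: ready={D,H} → run D
t=7: ready={D,H} → run D
t=8: ready={H} → run H
t=9: ready={H} → run H
t=10: ready={H} → run H
t=11: (idle)
t=12: (idle)
t=13: (idle)

running at tick 6 = D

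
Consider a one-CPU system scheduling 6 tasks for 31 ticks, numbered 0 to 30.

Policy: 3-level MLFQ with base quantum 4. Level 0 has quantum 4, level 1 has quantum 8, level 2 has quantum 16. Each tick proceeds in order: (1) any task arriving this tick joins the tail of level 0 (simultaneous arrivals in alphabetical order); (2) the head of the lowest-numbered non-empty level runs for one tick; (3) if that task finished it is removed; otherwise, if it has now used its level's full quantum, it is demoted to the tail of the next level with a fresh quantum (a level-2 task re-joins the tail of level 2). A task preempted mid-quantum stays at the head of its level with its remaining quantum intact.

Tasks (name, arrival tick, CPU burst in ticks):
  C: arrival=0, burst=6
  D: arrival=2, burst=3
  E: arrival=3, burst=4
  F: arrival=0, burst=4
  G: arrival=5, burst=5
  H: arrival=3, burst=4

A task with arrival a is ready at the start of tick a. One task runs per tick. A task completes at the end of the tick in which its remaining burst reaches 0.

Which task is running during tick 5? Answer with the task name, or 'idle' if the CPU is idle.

running at tick 5 = F

t=0: L0/L1/L2 = CF/-/- → run C
t=1: L0/L1/L2 = CF/-/- → run C
t=2: L0/L1/L2 = CFD/-/- → run C
t=3: L0/L1/L2 = CFDEH/-/- → run C
t=4: L0/L1/L2 = FDEH/C/- → run F
t=5: L0/L1/L2 = FDEHG/C/- → run F
t=6: L0/L1/L2 = FDEHG/C/- → run F
t=7: L0/L1/L2 = FDEHG/C/- → run F
t=8: L0/L1/L2 = DEHG/C/- → run D
t=9: L0/L1/L2 = DEHG/C/- → run D
t=10: L0/L1/L2 = DEHG/C/- → run D
t=11: L0/L1/L2 = EHG/C/- → run E
t=12: L0/L1/L2 = EHG/C/- → run E
t=13: L0/L1/L2 = EHG/C/- → run E
t=14: L0/L1/L2 = EHG/C/- → run E
t=15: L0/L1/L2 = HG/C/- → run H
t=16: L0/L1/L2 = HG/C/- → run H
t=17: L0/L1/L2 = HG/C/- → run H
t=18: L0/L1/L2 = HG/C/- → run H
t=19: L0/L1/L2 = G/C/- → run G
t=20: L0/L1/L2 = G/C/- → run G
t=21: L0/L1/L2 = G/C/- → run G
t=22: L0/L1/L2 = G/C/- → run G
t=23: L0/L1/L2 = -/CG/- → run C
t=24: L0/L1/L2 = -/CG/- → run C
t=25: L0/L1/L2 = -/G/- → run G
t=26: (idle)
t=27: (idle)
t=28: (idle)
t=29: (idle)
t=30: (idle)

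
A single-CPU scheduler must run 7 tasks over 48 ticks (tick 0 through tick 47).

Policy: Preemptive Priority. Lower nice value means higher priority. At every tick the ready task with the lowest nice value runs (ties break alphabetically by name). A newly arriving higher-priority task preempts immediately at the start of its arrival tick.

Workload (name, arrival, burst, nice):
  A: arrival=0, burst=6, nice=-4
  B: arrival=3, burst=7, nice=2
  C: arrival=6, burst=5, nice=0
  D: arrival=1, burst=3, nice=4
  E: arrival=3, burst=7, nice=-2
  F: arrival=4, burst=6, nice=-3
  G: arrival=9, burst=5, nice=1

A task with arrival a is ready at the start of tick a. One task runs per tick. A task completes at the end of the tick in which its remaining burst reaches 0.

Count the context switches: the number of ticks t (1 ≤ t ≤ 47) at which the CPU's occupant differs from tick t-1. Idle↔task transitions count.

context switches = 7

t=0: ready={A} → run A
t=1: ready={A,D} → run A
t=2: ready={A,D} → run A
t=3: ready={A,B,D,E} → run A
t=4: ready={A,B,D,E,F} → run A
t=5: ready={A,B,D,E,F} → run A
t=6: ready={B,C,D,E,F} → run F
t=7: ready={B,C,D,E,F} → run F
t=8: ready={B,C,D,E,F} → run F
t=9: ready={B,C,D,E,F,G} → run F
t=10: ready={B,C,D,E,F,G} → run F
t=11: ready={B,C,D,E,F,G} → run F
t=12: ready={B,C,D,E,G} → run E
t=13: ready={B,C,D,E,G} → run E
t=14: ready={B,C,D,E,G} → run E
t=15: ready={B,C,D,E,G} → run E
t=16: ready={B,C,D,E,G} → run E
t=17: ready={B,C,D,E,G} → run E
t=18: ready={B,C,D,E,G} → run E
t=19: ready={B,C,D,G} → run C
t=20: ready={B,C,D,G} → run C
t=21: ready={B,C,D,G} → run C
t=22: ready={B,C,D,G} → run C
t=23: ready={B,C,D,G} → run C
t=24: ready={B,D,G} → run G
t=25: ready={B,D,G} → run G
t=26: ready={B,D,G} → run G
t=27: ready={B,D,G} → run G
t=28: ready={B,D,G} → run G
t=29: ready={B,D} → run B
t=30: ready={B,D} → run B
t=31: ready={B,D} → run B
t=32: ready={B,D} → run B
t=33: ready={B,D} → run B
t=34: ready={B,D} → run B
t=35: ready={B,D} → run B
t=36: ready={D} → run D
t=37: ready={D} → run D
t=38: ready={D} → run D
t=39: (idle)
t=40: (idle)
t=41: (idle)
t=42: (idle)
t=43: (idle)
t=44: (idle)
t=45: (idle)
t=46: (idle)
t=47: (idle)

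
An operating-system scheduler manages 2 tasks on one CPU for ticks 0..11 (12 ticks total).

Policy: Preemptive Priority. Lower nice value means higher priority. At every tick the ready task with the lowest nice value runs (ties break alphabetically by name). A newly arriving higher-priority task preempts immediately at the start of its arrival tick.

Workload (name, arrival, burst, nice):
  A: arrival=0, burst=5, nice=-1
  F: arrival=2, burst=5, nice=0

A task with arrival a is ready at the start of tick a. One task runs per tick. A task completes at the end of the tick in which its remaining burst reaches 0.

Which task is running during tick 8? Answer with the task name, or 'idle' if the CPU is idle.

t=0: ready={A} → run A
t=1: ready={A} → run A
t=2: ready={A,F} → run A
t=3: ready={A,F} → run A
t=4: ready={A,F} → run A
t=5: ready={F} → run F
t=6: ready={F} → run F
t=7: ready={F} → run F
t=8: ready={F} → run F
t=9: ready={F} → run F
t=10: (idle)
t=11: (idle)

running at tick 8 = F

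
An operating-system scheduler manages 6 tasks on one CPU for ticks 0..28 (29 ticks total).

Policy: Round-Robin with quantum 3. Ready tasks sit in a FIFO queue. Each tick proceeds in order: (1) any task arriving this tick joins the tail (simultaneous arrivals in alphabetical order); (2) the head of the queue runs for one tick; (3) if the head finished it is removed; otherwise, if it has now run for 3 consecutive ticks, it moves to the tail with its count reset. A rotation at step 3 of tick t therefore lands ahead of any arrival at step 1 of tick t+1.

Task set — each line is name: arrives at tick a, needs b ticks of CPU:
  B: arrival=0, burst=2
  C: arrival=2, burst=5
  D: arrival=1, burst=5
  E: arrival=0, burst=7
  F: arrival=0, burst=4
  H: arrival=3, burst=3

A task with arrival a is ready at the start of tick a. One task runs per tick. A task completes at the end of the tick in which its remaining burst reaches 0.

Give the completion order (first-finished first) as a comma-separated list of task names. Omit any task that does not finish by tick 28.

t=0: queue=[B,E,F] q_used=0 → run B
t=1: queue=[B,E,F,D] q_used=1 → run B
t=2: queue=[E,F,D,C] q_used=0 → run E
t=3: queue=[E,F,D,C,H] q_used=1 → run E
t=4: queue=[E,F,D,C,H] q_used=2 → run E
t=5: queue=[F,D,C,H,E] q_used=0 → run F
t=6: queue=[F,D,C,H,E] q_used=1 → run F
t=7: queue=[F,D,C,H,E] q_used=2 → run F
t=8: queue=[D,C,H,E,F] q_used=0 → run D
t=9: queue=[D,C,H,E,F] q_used=1 → run D
t=10: queue=[D,C,H,E,F] q_used=2 → run D
t=11: queue=[C,H,E,F,D] q_used=0 → run C
t=12: queue=[C,H,E,F,D] q_used=1 → run C
t=13: queue=[C,H,E,F,D] q_used=2 → run C
t=14: queue=[H,E,F,D,C] q_used=0 → run H
t=15: queue=[H,E,F,D,C] q_used=1 → run H
t=16: queue=[H,E,F,D,C] q_used=2 → run H
t=17: queue=[E,F,D,C] q_used=0 → run E
t=18: queue=[E,F,D,C] q_used=1 → run E
t=19: queue=[E,F,D,C] q_used=2 → run E
t=20: queue=[F,D,C,E] q_used=0 → run F
t=21: queue=[D,C,E] q_used=0 → run D
t=22: queue=[D,C,E] q_used=1 → run D
t=23: queue=[C,E] q_used=0 → run C
t=24: queue=[C,E] q_used=1 → run C
t=25: queue=[E] q_used=0 → run E
t=26: (idle)
t=27: (idle)
t=28: (idle)

completion order = B, H, F, D, C, E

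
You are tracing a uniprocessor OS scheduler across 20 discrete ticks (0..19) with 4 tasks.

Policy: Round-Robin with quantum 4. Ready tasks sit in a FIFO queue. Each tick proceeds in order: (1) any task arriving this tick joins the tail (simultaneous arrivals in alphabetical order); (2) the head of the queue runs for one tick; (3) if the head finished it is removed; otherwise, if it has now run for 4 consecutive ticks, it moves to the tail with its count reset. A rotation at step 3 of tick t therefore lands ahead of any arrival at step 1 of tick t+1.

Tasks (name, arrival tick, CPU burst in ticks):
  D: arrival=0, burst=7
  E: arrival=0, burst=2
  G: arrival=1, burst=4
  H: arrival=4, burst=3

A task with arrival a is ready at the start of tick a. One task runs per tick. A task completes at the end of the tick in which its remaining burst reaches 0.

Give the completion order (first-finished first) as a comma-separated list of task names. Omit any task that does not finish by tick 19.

completion order = E, G, D, H

t=0: queue=[D,E] q_used=0 → run D
t=1: queue=[D,E,G] q_used=1 → run D
t=2: queue=[D,E,G] q_used=2 → run D
t=3: queue=[D,E,G] q_used=3 → run D
t=4: queue=[E,G,D,H] q_used=0 → run E
t=5: queue=[E,G,D,H] q_used=1 → run E
t=6: queue=[G,D,H] q_used=0 → run G
t=7: queue=[G,D,H] q_used=1 → run G
t=8: queue=[G,D,H] q_used=2 → run G
t=9: queue=[G,D,H] q_used=3 → run G
t=10: queue=[D,H] q_used=0 → run D
t=11: queue=[D,H] q_used=1 → run D
t=12: queue=[D,H] q_used=2 → run D
t=13: queue=[H] q_used=0 → run H
t=14: queue=[H] q_used=1 → run H
t=15: queue=[H] q_used=2 → run H
t=16: (idle)
t=17: (idle)
t=18: (idle)
t=19: (idle)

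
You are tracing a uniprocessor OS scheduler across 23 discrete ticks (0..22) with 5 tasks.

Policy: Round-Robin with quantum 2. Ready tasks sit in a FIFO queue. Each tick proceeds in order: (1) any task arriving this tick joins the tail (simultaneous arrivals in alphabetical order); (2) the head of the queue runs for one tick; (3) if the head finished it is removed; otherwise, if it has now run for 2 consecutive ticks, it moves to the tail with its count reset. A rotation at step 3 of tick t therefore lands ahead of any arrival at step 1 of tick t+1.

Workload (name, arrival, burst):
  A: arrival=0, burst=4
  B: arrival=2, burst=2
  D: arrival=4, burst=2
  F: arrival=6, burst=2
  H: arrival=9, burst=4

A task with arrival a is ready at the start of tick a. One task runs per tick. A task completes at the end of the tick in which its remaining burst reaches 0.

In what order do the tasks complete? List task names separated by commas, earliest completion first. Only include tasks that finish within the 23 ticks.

t=0: queue=[A] q_used=0 → run A
t=1: queue=[A] q_used=1 → run A
t=2: queue=[A,B] q_used=0 → run A
t=3: queue=[A,B] q_used=1 → run A
t=4: queue=[B,D] q_used=0 → run B
t=5: queue=[B,D] q_used=1 → run B
t=6: queue=[D,F] q_used=0 → run D
t=7: queue=[D,F] q_used=1 → run D
t=8: queue=[F] q_used=0 → run F
t=9: queue=[F,H] q_used=1 → run F
t=10: queue=[H] q_used=0 → run H
t=11: queue=[H] q_used=1 → run H
t=12: queue=[H] q_used=0 → run H
t=13: queue=[H] q_used=1 → run H
t=14: (idle)
t=15: (idle)
t=16: (idle)
t=17: (idle)
t=18: (idle)
t=19: (idle)
t=20: (idle)
t=21: (idle)
t=22: (idle)

completion order = A, B, D, F, H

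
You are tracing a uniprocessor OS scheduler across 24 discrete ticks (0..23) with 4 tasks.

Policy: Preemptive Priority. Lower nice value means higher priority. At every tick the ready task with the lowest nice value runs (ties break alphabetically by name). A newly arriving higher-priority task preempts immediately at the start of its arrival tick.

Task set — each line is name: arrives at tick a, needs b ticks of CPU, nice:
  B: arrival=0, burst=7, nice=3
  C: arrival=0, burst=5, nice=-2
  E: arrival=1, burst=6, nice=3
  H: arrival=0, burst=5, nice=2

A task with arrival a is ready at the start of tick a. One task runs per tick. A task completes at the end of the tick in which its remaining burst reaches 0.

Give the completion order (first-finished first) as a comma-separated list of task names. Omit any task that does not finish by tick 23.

t=0: ready={B,C,H} → run C
t=1: ready={B,C,E,H} → run C
t=2: ready={B,C,E,H} → run C
t=3: ready={B,C,E,H} → run C
t=4: ready={B,C,E,H} → run C
t=5: ready={B,E,H} → run H
t=6: ready={B,E,H} → run H
t=7: ready={B,E,H} → run H
t=8: ready={B,E,H} → run H
t=9: ready={B,E,H} → run H
t=10: ready={B,E} → run B
t=11: ready={B,E} → run B
t=12: ready={B,E} → run B
t=13: ready={B,E} → run B
t=14: ready={B,E} → run B
t=15: ready={B,E} → run B
t=16: ready={B,E} → run B
t=17: ready={E} → run E
t=18: ready={E} → run E
t=19: ready={E} → run E
t=20: ready={E} → run E
t=21: ready={E} → run E
t=22: ready={E} → run E
t=23: (idle)

completion order = C, H, B, E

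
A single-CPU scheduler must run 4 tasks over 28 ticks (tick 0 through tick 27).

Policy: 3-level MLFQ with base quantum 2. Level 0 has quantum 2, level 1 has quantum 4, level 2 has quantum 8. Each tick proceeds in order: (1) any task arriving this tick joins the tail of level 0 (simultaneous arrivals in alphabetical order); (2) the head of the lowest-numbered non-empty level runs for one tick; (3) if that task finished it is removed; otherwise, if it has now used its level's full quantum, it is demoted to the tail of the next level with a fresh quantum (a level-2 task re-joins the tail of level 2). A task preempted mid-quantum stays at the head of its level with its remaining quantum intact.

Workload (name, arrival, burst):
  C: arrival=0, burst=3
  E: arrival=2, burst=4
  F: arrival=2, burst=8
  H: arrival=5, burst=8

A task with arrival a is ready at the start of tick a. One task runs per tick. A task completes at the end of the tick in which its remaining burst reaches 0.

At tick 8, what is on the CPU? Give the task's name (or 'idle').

t=0: L0/L1/L2 = C/-/- → run C
t=1: L0/L1/L2 = C/-/- → run C
t=2: L0/L1/L2 = EF/C/- → run E
t=3: L0/L1/L2 = EF/C/- → run E
t=4: L0/L1/L2 = F/CE/- → run F
t=5: L0/L1/L2 = FH/CE/- → run F
t=6: L0/L1/L2 = H/CEF/- → run H
t=7: L0/L1/L2 = H/CEF/- → run H
t=8: L0/L1/L2 = -/CEFH/- → run C
t=9: L0/L1/L2 = -/EFH/- → run E
t=10: L0/L1/L2 = -/EFH/- → run E
t=11: L0/L1/L2 = -/FH/- → run F
t=12: L0/L1/L2 = -/FH/- → run F
t=13: L0/L1/L2 = -/FH/- → run F
t=14: L0/L1/L2 = -/FH/- → run F
t=15: L0/L1/L2 = -/H/F → run H
t=16: L0/L1/L2 = -/H/F → run H
t=17: L0/L1/L2 = -/H/F → run H
t=18: L0/L1/L2 = -/H/F → run H
t=19: L0/L1/L2 = -/-/FH → run F
t=20: L0/L1/L2 = -/-/FH → run F
t=21: L0/L1/L2 = -/-/H → run H
t=22: L0/L1/L2 = -/-/H → run H
t=23: (idle)
t=24: (idle)
t=25: (idle)
t=26: (idle)
t=27: (idle)

running at tick 8 = C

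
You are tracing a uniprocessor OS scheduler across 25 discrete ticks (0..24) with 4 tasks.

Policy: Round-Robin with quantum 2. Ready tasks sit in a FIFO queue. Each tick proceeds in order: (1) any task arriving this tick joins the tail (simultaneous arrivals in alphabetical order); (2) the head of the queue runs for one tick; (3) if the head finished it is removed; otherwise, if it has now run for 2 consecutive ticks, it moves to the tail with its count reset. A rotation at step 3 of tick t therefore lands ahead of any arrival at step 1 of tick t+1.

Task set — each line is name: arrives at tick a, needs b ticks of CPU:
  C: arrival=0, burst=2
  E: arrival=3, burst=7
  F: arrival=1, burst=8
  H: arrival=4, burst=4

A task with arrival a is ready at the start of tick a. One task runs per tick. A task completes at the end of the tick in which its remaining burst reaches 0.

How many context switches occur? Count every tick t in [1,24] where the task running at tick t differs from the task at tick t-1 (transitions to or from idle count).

context switches = 11

t=0: queue=[C] q_used=0 → run C
t=1: queue=[C,F] q_used=1 → run C
t=2: queue=[F] q_used=0 → run F
t=3: queue=[F,E] q_used=1 → run F
t=4: queue=[E,F,H] q_used=0 → run E
t=5: queue=[E,F,H] q_used=1 → run E
t=6: queue=[F,H,E] q_used=0 → run F
t=7: queue=[F,H,E] q_used=1 → run F
t=8: queue=[H,E,F] q_used=0 → run H
t=9: queue=[H,E,F] q_used=1 → run H
t=10: queue=[E,F,H] q_used=0 → run E
t=11: queue=[E,F,H] q_used=1 → run E
t=12: queue=[F,H,E] q_used=0 → run F
t=13: queue=[F,H,E] q_used=1 → run F
t=14: queue=[H,E,F] q_used=0 → run H
t=15: queue=[H,E,F] q_used=1 → run H
t=16: queue=[E,F] q_used=0 → run E
t=17: queue=[E,F] q_used=1 → run E
t=18: queue=[F,E] q_used=0 → run F
t=19: queue=[F,E] q_used=1 → run F
t=20: queue=[E] q_used=0 → run E
t=21: (idle)
t=22: (idle)
t=23: (idle)
t=24: (idle)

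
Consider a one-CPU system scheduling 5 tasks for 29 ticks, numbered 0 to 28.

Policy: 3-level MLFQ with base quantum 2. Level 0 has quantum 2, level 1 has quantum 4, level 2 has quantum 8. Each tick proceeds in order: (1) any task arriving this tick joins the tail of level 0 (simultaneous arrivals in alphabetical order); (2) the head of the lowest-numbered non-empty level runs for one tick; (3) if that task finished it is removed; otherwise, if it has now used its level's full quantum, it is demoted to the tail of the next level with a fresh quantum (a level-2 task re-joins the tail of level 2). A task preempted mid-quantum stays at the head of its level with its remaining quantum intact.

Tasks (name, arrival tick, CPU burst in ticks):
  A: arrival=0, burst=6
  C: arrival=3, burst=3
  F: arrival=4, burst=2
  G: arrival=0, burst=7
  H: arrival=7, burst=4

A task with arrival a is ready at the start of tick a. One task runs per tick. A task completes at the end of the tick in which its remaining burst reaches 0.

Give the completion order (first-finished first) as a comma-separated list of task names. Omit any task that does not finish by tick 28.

t=0: L0/L1/L2 = AG/-/- → run A
t=1: L0/L1/L2 = AG/-/- → run A
t=2: L0/L1/L2 = G/A/- → run G
t=3: L0/L1/L2 = GC/A/- → run G
t=4: L0/L1/L2 = CF/AG/- → run C
t=5: L0/L1/L2 = CF/AG/- → run C
t=6: L0/L1/L2 = F/AGC/- → run F
t=7: L0/L1/L2 = FH/AGC/- → run F
t=8: L0/L1/L2 = H/AGC/- → run H
t=9: L0/L1/L2 = H/AGC/- → run H
t=10: L0/L1/L2 = -/AGCH/- → run A
t=11: L0/L1/L2 = -/AGCH/- → run A
t=12: L0/L1/L2 = -/AGCH/- → run A
t=13: L0/L1/L2 = -/AGCH/- → run A
t=14: L0/L1/L2 = -/GCH/- → run G
t=15: L0/L1/L2 = -/GCH/- → run G
t=16: L0/L1/L2 = -/GCH/- → run G
t=17: L0/L1/L2 = -/GCH/- → run G
t=18: L0/L1/L2 = -/CH/G → run C
t=19: L0/L1/L2 = -/H/G → run H
t=20: L0/L1/L2 = -/H/G → run H
t=21: L0/L1/L2 = -/-/G → run G
t=22: (idle)
t=23: (idle)
t=24: (idle)
t=25: (idle)
t=26: (idle)
t=27: (idle)
t=28: (idle)

completion order = F, A, C, H, G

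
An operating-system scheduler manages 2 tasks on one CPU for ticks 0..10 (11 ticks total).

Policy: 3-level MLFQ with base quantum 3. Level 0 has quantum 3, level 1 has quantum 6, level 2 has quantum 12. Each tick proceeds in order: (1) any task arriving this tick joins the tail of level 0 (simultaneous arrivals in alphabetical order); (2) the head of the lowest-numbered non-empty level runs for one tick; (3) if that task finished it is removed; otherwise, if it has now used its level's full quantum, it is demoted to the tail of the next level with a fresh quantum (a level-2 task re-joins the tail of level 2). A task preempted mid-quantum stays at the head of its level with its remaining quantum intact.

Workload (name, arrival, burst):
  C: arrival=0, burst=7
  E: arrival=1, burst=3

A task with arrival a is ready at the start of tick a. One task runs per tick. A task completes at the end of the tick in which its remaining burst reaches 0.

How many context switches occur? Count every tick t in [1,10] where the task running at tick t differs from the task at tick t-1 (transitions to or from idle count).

t=0: L0/L1/L2 = C/-/- → run C
t=1: L0/L1/L2 = CE/-/- → run C
t=2: L0/L1/L2 = CE/-/- → run C
t=3: L0/L1/L2 = E/C/- → run E
t=4: L0/L1/L2 = E/C/- → run E
t=5: L0/L1/L2 = E/C/- → run E
t=6: L0/L1/L2 = -/C/- → run C
t=7: L0/L1/L2 = -/C/- → run C
t=8: L0/L1/L2 = -/C/- → run C
t=9: L0/L1/L2 = -/C/- → run C
t=10: (idle)

context switches = 3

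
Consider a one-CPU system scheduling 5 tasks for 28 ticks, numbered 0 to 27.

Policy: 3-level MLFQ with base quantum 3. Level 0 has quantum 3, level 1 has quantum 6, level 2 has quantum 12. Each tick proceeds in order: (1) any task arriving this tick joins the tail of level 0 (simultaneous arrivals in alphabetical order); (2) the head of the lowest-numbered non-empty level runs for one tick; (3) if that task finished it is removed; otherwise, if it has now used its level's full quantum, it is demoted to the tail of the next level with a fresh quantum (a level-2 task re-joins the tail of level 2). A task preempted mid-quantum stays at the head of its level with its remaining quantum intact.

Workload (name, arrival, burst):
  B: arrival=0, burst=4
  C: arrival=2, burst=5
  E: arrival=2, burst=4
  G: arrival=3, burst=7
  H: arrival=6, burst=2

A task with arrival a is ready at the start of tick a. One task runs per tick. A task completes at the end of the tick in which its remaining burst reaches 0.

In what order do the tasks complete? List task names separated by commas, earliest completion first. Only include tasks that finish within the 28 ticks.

completion order = H, B, C, E, G

t=0: L0/L1/L2 = B/-/- → run B
t=1: L0/L1/L2 = B/-/- → run B
t=2: L0/L1/L2 = BCE/-/- → run B
t=3: L0/L1/L2 = CEG/B/- → run C
t=4: L0/L1/L2 = CEG/B/- → run C
t=5: L0/L1/L2 = CEG/B/- → run C
t=6: L0/L1/L2 = EGH/BC/- → run E
t=7: L0/L1/L2 = EGH/BC/- → run E
t=8: L0/L1/L2 = EGH/BC/- → run E
t=9: L0/L1/L2 = GH/BCE/- → run G
t=10: L0/L1/L2 = GH/BCE/- → run G
t=11: L0/L1/L2 = GH/BCE/- → run G
t=12: L0/L1/L2 = H/BCEG/- → run H
t=13: L0/L1/L2 = H/BCEG/- → run H
t=14: L0/L1/L2 = -/BCEG/- → run B
t=15: L0/L1/L2 = -/CEG/- → run C
t=16: L0/L1/L2 = -/CEG/- → run C
t=17: L0/L1/L2 = -/EG/- → run E
t=18: L0/L1/L2 = -/G/- → run G
t=19: L0/L1/L2 = -/G/- → run G
t=20: L0/L1/L2 = -/G/- → run G
t=21: L0/L1/L2 = -/G/- → run G
t=22: (idle)
t=23: (idle)
t=24: (idle)
t=25: (idle)
t=26: (idle)
t=27: (idle)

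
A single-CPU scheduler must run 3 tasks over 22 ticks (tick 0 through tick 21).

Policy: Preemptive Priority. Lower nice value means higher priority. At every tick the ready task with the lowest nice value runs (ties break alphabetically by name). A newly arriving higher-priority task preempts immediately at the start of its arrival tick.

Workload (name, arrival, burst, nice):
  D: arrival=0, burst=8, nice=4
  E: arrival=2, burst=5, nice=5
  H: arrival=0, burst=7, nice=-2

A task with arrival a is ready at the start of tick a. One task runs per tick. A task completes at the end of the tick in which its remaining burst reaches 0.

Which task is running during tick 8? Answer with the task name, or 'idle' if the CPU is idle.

running at tick 8 = D

t=0: ready={D,H} → run H
t=1: ready={D,H} → run H
t=2: ready={D,E,H} → run H
t=3: ready={D,E,H} → run H
t=4: ready={D,E,H} → run H
t=5: ready={D,E,H} → run H
t=6: ready={D,E,H} → run H
t=7: ready={D,E} → run D
t=8: ready={D,E} → run D
t=9: ready={D,E} → run D
t=10: ready={D,E} → run D
t=11: ready={D,E} → run D
t=12: ready={D,E} → run D
t=13: ready={D,E} → run D
t=14: ready={D,E} → run D
t=15: ready={E} → run E
t=16: ready={E} → run E
t=17: ready={E} → run E
t=18: ready={E} → run E
t=19: ready={E} → run E
t=20: (idle)
t=21: (idle)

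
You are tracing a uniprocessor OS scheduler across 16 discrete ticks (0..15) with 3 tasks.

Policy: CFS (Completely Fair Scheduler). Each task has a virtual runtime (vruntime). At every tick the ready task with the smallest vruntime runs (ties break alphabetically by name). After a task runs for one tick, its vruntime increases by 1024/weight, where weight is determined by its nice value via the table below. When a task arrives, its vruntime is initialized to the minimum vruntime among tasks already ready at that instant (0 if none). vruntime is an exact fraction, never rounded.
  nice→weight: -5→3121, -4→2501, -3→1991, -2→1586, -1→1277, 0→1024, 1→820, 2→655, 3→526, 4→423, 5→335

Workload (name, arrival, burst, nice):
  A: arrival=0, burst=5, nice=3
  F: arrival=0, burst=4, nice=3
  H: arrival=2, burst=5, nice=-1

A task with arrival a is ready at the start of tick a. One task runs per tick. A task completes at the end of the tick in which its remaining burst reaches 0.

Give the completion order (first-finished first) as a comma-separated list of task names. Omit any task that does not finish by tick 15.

t=0: vr[A=0 F=0] → run A
t=1: vr[A=512/263 F=0] → run F
t=2: vr[A=512/263 F=512/263 H=512/263] → run A
t=3: vr[A=1024/263 F=512/263 H=512/263] → run F
t=4: vr[A=1024/263 F=1024/263 H=512/263] → run H
t=5: vr[A=1024/263 F=1024/263 H=923136/335851] → run H
t=6: vr[A=1024/263 F=1024/263 H=1192448/335851] → run H
t=7: vr[A=1024/263 F=1024/263 H=1461760/335851] → run A
t=8: vr[A=1536/263 F=1024/263 H=1461760/335851] → run F
t=9: vr[A=1536/263 F=1536/263 H=1461760/335851] → run H
t=10: vr[A=1536/263 F=1536/263 H=1731072/335851] → run H
t=11: vr[A=1536/263 F=1536/263] → run A
t=12: vr[A=2048/263 F=1536/263] → run F
t=13: vr[A=2048/263] → run A
t=14: (idle)
t=15: (idle)

completion order = H, F, A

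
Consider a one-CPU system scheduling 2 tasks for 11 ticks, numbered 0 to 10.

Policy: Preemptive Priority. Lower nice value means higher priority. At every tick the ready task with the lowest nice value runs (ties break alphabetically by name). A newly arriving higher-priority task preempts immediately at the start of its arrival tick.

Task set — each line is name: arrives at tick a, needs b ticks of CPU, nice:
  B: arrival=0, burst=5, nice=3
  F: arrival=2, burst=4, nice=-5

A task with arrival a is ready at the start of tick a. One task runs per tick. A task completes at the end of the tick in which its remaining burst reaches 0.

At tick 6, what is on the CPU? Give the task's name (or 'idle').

running at tick 6 = B

t=0: ready={B} → run B
t=1: ready={B} → run B
t=2: ready={B,F} → run F
t=3: ready={B,F} → run F
t=4: ready={B,F} → run F
t=5: ready={B,F} → run F
t=6: ready={B} → run B
t=7: ready={B} → run B
t=8: ready={B} → run B
t=9: (idle)
t=10: (idle)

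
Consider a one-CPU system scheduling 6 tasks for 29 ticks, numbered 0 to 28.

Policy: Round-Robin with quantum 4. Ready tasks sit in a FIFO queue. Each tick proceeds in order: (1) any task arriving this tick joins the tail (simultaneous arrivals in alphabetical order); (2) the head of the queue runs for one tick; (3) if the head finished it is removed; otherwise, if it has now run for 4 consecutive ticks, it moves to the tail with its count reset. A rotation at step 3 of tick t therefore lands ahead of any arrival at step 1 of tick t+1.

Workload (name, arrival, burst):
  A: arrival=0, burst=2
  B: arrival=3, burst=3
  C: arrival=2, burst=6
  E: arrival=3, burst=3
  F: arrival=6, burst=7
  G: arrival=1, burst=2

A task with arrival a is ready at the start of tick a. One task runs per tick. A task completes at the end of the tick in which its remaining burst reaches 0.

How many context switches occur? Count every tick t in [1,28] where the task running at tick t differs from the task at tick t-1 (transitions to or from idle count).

context switches = 8

t=0: queue=[A] q_used=0 → run A
t=1: queue=[A,G] q_used=1 → run A
t=2: queue=[G,C] q_used=0 → run G
t=3: queue=[G,C,B,E] q_used=1 → run G
t=4: queue=[C,B,E] q_used=0 → run C
t=5: queue=[C,B,E] q_used=1 → run C
t=6: queue=[C,B,E,F] q_used=2 → run C
t=7: queue=[C,B,E,F] q_used=3 → run C
t=8: queue=[B,E,F,C] q_used=0 → run B
t=9: queue=[B,E,F,C] q_used=1 → run B
t=10: queue=[B,E,F,C] q_used=2 → run B
t=11: queue=[E,F,C] q_used=0 → run E
t=12: queue=[E,F,C] q_used=1 → run E
t=13: queue=[E,F,C] q_used=2 → run E
t=14: queue=[F,C] q_used=0 → run F
t=15: queue=[F,C] q_used=1 → run F
t=16: queue=[F,C] q_used=2 → run F
t=17: queue=[F,C] q_used=3 → run F
t=18: queue=[C,F] q_used=0 → run C
t=19: queue=[C,F] q_used=1 → run C
t=20: queue=[F] q_used=0 → run F
t=21: queue=[F] q_used=1 → run F
t=22: queue=[F] q_used=2 → run F
t=23: (idle)
t=24: (idle)
t=25: (idle)
t=26: (idle)
t=27: (idle)
t=28: (idle)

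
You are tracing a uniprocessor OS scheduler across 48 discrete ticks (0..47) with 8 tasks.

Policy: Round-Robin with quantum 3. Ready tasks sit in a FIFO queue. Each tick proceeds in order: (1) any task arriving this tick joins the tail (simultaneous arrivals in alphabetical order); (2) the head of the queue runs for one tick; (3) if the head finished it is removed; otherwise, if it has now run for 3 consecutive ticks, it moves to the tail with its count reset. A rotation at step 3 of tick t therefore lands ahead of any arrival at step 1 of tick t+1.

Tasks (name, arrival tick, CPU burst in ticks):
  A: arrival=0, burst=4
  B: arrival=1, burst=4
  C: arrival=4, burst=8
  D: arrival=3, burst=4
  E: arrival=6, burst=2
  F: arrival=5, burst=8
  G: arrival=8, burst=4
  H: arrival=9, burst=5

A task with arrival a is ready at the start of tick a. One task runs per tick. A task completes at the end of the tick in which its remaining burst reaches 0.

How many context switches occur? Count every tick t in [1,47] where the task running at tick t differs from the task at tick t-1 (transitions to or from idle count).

t=0: queue=[A] q_used=0 → run A
t=1: queue=[A,B] q_used=1 → run A
t=2: queue=[A,B] q_used=2 → run A
t=3: queue=[B,A,D] q_used=0 → run B
t=4: queue=[B,A,D,C] q_used=1 → run B
t=5: queue=[B,A,D,C,F] q_used=2 → run B
t=6: queue=[A,D,C,F,B,E] q_used=0 → run A
t=7: queue=[D,C,F,B,E] q_used=0 → run D
t=8: queue=[D,C,F,B,E,G] q_used=1 → run D
t=9: queue=[D,C,F,B,E,G,H] q_used=2 → run D
t=10: queue=[C,F,B,E,G,H,D] q_used=0 → run C
t=11: queue=[C,F,B,E,G,H,D] q_used=1 → run C
t=12: queue=[C,F,B,E,G,H,D] q_used=2 → run C
t=13: queue=[F,B,E,G,H,D,C] q_used=0 → run F
t=14: queue=[F,B,E,G,H,D,C] q_used=1 → run F
t=15: queue=[F,B,E,G,H,D,C] q_used=2 → run F
t=16: queue=[B,E,G,H,D,C,F] q_used=0 → run B
t=17: queue=[E,G,H,D,C,F] q_used=0 → run E
t=18: queue=[E,G,H,D,C,F] q_used=1 → run E
t=19: queue=[G,H,D,C,F] q_used=0 → run G
t=20: queue=[G,H,D,C,F] q_used=1 → run G
t=21: queue=[G,H,D,C,F] q_used=2 → run G
t=22: queue=[H,D,C,F,G] q_used=0 → run H
t=23: queue=[H,D,C,F,G] q_used=1 → run H
t=24: queue=[H,D,C,F,G] q_used=2 → run H
t=25: queue=[D,C,F,G,H] q_used=0 → run D
t=26: queue=[C,F,G,H] q_used=0 → run C
t=27: queue=[C,F,G,H] q_used=1 → run C
t=28: queue=[C,F,G,H] q_used=2 → run C
t=29: queue=[F,G,H,C] q_used=0 → run F
t=30: queue=[F,G,H,C] q_used=1 → run F
t=31: queue=[F,G,H,C] q_used=2 → run F
t=32: queue=[G,H,C,F] q_used=0 → run G
t=33: queue=[H,C,F] q_used=0 → run H
t=34: queue=[H,C,F] q_used=1 → run H
t=35: queue=[C,F] q_used=0 → run C
t=36: queue=[C,F] q_used=1 → run C
t=37: queue=[F] q_used=0 → run F
t=38: queue=[F] q_used=1 → run F
t=39: (idle)
t=40: (idle)
t=41: (idle)
t=42: (idle)
t=43: (idle)
t=44: (idle)
t=45: (idle)
t=46: (idle)
t=47: (idle)

context switches = 17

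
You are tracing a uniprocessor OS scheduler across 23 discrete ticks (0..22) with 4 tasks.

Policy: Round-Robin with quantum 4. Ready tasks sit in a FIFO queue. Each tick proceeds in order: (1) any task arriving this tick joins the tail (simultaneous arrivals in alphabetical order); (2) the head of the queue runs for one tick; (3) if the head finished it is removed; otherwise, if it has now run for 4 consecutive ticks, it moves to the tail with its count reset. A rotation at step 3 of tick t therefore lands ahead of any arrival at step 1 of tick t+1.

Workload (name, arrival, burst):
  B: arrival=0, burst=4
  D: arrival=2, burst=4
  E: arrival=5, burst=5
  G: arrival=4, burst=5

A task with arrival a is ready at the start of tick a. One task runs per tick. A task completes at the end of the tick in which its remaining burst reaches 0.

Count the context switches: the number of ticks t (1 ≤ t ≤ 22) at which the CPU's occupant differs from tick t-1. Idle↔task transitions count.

t=0: queue=[B] q_used=0 → run B
t=1: queue=[B] q_used=1 → run B
t=2: queue=[B,D] q_used=2 → run B
t=3: queue=[B,D] q_used=3 → run B
t=4: queue=[D,G] q_used=0 → run D
t=5: queue=[D,G,E] q_used=1 → run D
t=6: queue=[D,G,E] q_used=2 → run D
t=7: queue=[D,G,E] q_used=3 → run D
t=8: queue=[G,E] q_used=0 → run G
t=9: queue=[G,E] q_used=1 → run G
t=10: queue=[G,E] q_used=2 → run G
t=11: queue=[G,E] q_used=3 → run G
t=12: queue=[E,G] q_used=0 → run E
t=13: queue=[E,G] q_used=1 → run E
t=14: queue=[E,G] q_used=2 → run E
t=15: queue=[E,G] q_used=3 → run E
t=16: queue=[G,E] q_used=0 → run G
t=17: queue=[E] q_used=0 → run E
t=18: (idle)
t=19: (idle)
t=20: (idle)
t=21: (idle)
t=22: (idle)

context switches = 6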